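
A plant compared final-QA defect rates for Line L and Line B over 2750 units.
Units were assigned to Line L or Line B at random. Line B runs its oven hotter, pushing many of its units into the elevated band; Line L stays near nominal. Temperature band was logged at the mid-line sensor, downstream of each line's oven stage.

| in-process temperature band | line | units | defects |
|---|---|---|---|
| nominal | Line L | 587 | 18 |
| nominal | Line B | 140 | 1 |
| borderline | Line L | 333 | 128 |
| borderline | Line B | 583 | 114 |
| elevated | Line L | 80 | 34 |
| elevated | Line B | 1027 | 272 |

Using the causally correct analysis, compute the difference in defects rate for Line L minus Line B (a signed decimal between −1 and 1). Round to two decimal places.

In-process temperature band is recorded after the line and is itself shifted by it — it sits on the causal path from line to outcome. Conditioning on a mediator would strip out part of the effect we want; the pooled comparison gives the total causal effect.
The causal difference is the pooled difference: 0.180 − 0.221 = -0.041.

-0.04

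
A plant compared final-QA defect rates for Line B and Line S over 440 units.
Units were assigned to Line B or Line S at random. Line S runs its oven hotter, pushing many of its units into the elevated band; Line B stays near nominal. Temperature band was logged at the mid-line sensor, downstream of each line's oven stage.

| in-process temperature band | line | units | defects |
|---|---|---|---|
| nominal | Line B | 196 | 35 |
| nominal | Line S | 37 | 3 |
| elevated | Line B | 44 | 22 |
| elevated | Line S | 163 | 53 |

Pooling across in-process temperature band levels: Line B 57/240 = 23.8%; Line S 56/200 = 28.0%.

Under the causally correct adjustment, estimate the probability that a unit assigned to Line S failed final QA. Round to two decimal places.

0.28

In-process temperature band is recorded after the line and is itself shifted by it — it sits on the causal path from line to outcome. Conditioning on a mediator would strip out part of the effect we want; the pooled comparison gives the total causal effect.
So P(outcome | do(Line S)) is just the pooled rate for Line S: 56/200 = 0.280.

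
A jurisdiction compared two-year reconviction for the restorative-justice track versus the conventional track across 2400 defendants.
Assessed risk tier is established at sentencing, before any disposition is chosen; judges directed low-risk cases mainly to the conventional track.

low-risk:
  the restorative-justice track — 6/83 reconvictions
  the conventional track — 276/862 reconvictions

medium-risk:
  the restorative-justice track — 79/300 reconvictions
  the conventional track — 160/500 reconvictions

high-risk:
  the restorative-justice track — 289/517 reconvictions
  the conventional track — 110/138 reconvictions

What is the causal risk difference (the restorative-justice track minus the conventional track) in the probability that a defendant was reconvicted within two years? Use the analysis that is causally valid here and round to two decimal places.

Within every assessed risk tier level the restorative-justice track has the lower rate, yet pooled the conventional track does — Simpson's reversal.
Nothing the disposition does changes assessed risk tier; the imbalance is an allocation artefact. With assessed risk tier also predicting the outcome, the pooled figure is confounded, and the within-stratum comparison is the causal one.
Adjusting over the population distribution of assessed risk tier: 0.394·(0.072−0.320) + 0.333·(0.263−0.320) + 0.273·(0.559−0.797) = -0.181.

-0.18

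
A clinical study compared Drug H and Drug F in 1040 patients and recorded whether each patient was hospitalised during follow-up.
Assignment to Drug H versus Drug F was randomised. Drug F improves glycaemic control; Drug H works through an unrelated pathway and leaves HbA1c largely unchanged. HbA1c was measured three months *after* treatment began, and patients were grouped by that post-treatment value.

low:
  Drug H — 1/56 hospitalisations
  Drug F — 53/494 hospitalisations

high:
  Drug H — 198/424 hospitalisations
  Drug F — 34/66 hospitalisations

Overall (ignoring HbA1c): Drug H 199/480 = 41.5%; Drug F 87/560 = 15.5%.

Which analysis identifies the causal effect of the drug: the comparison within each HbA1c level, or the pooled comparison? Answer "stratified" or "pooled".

pooled

Within every HbA1c level Drug H has the lower rate, yet pooled Drug F does — Simpson's reversal.
HbA1c is recorded after the drug and is itself shifted by it — it sits on the causal path from drug to outcome. Conditioning on a mediator would strip out part of the effect we want; the pooled comparison gives the total causal effect.
Pooled: Drug H 41.5% vs Drug F 15.5%; Drug F is lower overall.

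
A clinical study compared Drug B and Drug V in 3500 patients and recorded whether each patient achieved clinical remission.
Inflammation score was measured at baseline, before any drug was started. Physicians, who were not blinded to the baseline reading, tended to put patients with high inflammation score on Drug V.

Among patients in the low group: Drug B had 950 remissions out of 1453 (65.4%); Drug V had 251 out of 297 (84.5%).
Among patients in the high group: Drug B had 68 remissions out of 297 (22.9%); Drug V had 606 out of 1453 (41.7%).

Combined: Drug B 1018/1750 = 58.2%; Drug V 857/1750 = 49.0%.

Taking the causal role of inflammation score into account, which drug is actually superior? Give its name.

Inflammation score is set before the drug has any effect — it is not caused by the drug — and it independently drives the outcome. That makes it a confounder, so the causal comparison is within inflammation score levels.
Within each level — low: 65.4% vs 84.5%; high: 22.9% vs 41.7% — Drug V is higher every time.

Drug V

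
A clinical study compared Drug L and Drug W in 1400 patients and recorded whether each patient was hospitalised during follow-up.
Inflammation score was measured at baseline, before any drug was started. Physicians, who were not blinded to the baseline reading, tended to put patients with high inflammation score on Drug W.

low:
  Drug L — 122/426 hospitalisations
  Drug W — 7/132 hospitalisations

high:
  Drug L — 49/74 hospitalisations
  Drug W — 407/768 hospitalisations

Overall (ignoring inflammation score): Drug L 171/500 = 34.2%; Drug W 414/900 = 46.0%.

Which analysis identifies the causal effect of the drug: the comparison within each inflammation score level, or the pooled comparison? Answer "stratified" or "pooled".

stratified

Inflammation score differs across drugs for reasons unrelated to any effect of the drug itself, and it separately predicts the outcome — a classic confounder. We must compare within inflammation score levels.
Within each level — low: 28.6% vs 5.3%; high: 66.2% vs 53.0% — Drug W is lower every time.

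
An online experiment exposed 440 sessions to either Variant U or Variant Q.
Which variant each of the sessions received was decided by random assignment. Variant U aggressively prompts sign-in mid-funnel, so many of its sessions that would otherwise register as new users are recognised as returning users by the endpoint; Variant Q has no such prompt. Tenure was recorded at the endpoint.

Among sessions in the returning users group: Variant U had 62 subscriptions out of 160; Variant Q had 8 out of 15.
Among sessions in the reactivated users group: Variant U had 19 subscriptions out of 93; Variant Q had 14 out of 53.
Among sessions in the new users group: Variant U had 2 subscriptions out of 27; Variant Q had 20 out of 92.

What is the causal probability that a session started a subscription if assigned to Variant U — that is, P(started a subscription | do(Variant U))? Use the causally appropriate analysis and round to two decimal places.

0.30

The stratified and pooled comparisons disagree (Variant Q wins within each user tenure; Variant U wins overall), so the answer turns on the causal role of user tenure.
User tenure lies on the pathway variant → user tenure → outcome, so adjusting for it blocks the indirect effect. For the total causal effect of variant, use the unadjusted pooled rates.
So P(outcome | do(Variant U)) is just the pooled rate for Variant U: 83/280 = 0.296.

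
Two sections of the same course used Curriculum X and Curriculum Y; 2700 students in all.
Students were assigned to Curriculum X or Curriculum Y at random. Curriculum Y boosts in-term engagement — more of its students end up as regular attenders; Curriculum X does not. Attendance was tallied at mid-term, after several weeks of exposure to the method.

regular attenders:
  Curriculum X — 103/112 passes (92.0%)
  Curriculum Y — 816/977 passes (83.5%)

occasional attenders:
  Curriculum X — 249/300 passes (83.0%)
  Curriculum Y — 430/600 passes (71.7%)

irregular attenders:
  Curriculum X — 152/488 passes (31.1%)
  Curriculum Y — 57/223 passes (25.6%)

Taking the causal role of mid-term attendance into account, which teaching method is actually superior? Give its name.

Curriculum Y

Mid-term attendance is downstream of the teaching method. One should not condition on a consequence of treatment, so the overall rates are the right comparison.
Pooled: Curriculum X 56.0% vs Curriculum Y 72.4%; Curriculum Y is higher overall.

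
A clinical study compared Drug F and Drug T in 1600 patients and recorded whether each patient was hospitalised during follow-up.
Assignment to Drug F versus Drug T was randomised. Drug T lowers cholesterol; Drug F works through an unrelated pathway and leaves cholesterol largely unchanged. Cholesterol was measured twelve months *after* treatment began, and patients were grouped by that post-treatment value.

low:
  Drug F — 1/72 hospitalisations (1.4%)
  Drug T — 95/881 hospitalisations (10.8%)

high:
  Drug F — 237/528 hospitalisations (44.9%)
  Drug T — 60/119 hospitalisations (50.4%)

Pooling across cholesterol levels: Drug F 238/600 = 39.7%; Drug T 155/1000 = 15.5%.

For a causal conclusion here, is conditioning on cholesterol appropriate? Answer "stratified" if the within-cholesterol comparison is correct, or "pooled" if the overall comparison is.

pooled

Cholesterol here is a post-treatment variable shaped by the drug; conditioning on it would introduce bias rather than remove it. The overall comparison is the causal one.
Pooled: Drug F 39.7% vs Drug T 15.5%; Drug T is lower overall.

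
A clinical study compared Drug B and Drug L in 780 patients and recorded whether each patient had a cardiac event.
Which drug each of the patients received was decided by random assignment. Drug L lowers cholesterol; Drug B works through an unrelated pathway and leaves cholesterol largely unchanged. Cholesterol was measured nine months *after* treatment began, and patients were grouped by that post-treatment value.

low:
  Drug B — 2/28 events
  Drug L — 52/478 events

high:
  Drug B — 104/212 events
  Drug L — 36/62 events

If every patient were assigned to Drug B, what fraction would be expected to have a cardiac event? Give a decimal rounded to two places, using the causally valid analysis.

Within every cholesterol level Drug B has the lower rate, yet pooled Drug L does — Simpson's reversal.
Because the drug influences cholesterol, cholesterol is a post-treatment mediator, not a confounder. Stratifying on it would bias the estimate; the causal effect is the crude pooled difference.
So P(outcome | do(Drug B)) is just the pooled rate for Drug B: 106/240 = 0.442.

0.44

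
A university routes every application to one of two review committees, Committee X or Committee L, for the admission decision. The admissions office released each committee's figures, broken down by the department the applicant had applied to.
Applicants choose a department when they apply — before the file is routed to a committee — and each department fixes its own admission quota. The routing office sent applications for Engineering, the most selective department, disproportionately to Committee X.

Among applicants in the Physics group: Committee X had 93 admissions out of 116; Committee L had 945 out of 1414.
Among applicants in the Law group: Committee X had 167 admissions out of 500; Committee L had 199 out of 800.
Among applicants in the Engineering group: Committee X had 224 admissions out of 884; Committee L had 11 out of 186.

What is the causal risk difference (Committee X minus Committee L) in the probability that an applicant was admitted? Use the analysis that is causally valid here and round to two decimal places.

+0.13

The imbalance in department arose from how applicants were allocated, not from anything the review committee did; and department independently affects the outcome. The pooled gap is confounded — condition on department.
Adjusting over the population distribution of department: 0.392·(0.802−0.668) + 0.333·(0.334−0.249) + 0.274·(0.253−0.059) = +0.134.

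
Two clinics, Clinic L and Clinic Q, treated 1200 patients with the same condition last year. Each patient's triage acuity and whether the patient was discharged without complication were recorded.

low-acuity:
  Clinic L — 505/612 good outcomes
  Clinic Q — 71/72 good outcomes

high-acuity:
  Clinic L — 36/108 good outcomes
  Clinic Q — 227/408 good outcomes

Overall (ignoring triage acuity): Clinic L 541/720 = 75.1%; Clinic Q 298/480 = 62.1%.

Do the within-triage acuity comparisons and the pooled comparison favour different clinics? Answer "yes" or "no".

Within each triage acuity level (low-acuity 82.5% vs 98.6%; high-acuity 33.3% vs 55.6%), Clinic Q has the higher rate every time. Pooled: 75.1% vs 62.1% — Clinic L has the higher rate overall. The two comparisons disagree.

yes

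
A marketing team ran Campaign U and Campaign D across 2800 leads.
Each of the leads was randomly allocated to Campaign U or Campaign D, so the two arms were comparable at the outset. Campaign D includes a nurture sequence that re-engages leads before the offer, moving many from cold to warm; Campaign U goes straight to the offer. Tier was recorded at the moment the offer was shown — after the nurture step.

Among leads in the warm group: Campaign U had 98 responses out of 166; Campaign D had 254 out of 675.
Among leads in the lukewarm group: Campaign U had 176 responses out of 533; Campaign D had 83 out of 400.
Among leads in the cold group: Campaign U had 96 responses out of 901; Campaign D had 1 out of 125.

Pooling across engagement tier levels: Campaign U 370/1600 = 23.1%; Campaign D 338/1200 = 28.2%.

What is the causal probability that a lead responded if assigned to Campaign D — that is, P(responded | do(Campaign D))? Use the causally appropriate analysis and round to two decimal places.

0.28

Engagement tier lies on the pathway campaign → engagement tier → outcome, so adjusting for it blocks the indirect effect. For the total causal effect of campaign, use the unadjusted pooled rates.
So P(outcome | do(Campaign D)) is just the pooled rate for Campaign D: 338/1200 = 0.282.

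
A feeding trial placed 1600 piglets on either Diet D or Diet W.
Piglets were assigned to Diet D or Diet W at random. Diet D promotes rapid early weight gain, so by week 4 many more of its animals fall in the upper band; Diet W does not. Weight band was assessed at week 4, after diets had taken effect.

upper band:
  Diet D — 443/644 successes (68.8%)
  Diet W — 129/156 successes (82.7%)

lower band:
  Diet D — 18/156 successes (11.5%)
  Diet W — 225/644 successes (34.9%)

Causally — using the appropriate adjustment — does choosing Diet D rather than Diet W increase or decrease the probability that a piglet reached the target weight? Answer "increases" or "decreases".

Week-4 weight band is downstream of the diet. One should not condition on a consequence of treatment, so the overall rates are the right comparison.
Pooled: Diet D 57.6% vs Diet W 44.2%; Diet D is higher overall.

increases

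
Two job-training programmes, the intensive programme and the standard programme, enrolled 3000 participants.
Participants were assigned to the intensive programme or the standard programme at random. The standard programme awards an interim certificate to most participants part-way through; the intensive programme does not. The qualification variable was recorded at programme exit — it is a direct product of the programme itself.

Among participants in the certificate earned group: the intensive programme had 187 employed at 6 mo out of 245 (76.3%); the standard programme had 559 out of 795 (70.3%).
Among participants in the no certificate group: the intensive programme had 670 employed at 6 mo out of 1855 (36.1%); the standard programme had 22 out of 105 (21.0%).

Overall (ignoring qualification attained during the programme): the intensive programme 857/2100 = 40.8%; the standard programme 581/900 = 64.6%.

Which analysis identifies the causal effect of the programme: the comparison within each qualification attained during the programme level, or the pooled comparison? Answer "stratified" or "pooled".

pooled

Because the programme influences qualification attained during the programme, qualification attained during the programme is a post-treatment mediator, not a confounder. Stratifying on it would bias the estimate; the causal effect is the crude pooled difference.
Pooled: the intensive programme 40.8% vs the standard programme 64.6%; the standard programme is higher overall.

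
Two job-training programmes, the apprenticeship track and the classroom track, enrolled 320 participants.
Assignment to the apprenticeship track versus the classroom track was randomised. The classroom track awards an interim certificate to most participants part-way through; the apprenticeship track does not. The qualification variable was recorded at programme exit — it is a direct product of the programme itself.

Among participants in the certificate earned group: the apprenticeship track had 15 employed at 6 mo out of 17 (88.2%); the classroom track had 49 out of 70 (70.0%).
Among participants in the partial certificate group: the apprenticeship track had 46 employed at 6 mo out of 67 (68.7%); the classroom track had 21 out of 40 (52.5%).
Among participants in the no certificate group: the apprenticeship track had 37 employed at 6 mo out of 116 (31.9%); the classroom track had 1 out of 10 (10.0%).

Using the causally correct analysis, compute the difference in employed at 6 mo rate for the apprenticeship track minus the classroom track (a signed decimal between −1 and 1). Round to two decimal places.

-0.10

Within every qualification attained during the programme level the apprenticeship track has the higher rate, yet pooled the classroom track does — Simpson's reversal.
Qualification attained during the programme is recorded after the programme and is itself shifted by it — it sits on the causal path from programme to outcome. Conditioning on a mediator would strip out part of the effect we want; the pooled comparison gives the total causal effect.
The causal difference is the pooled difference: 0.490 − 0.592 = -0.102.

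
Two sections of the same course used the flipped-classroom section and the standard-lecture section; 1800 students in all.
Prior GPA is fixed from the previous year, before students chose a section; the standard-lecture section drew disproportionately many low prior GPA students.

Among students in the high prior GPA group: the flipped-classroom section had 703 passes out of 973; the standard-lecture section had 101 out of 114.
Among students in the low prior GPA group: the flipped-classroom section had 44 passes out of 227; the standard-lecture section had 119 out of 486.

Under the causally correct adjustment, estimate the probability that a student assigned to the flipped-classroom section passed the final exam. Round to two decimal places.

the standard-lecture section is higher inside every prior GPA band stratum but the flipped-classroom section is higher in aggregate. Whether to stratify depends on how prior GPA band relates to the teaching method.
The imbalance in prior GPA band arose from how students were allocated, not from anything the teaching method did; and prior GPA band independently affects the outcome. The pooled gap is confounded — condition on prior GPA band.
Standardising the flipped-classroom section to the population prior GPA band mix: 0.604·703/973 + 0.396·44/227 = 0.513.

0.51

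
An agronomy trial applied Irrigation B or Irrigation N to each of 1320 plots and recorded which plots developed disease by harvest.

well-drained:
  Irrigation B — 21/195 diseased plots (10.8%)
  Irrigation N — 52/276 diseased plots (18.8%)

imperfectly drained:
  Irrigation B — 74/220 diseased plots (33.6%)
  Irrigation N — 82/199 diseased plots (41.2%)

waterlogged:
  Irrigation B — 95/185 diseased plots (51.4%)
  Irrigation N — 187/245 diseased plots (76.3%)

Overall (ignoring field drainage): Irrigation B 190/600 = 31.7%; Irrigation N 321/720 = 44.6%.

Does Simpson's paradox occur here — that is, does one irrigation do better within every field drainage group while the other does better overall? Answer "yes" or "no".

no

Within each field drainage level (well-drained 10.8% vs 18.8%; imperfectly drained 33.6% vs 41.2%; waterlogged 51.4% vs 76.3%), Irrigation B has the lower rate every time. Pooled: 31.7% vs 44.6% — Irrigation B has the lower rate overall. They agree.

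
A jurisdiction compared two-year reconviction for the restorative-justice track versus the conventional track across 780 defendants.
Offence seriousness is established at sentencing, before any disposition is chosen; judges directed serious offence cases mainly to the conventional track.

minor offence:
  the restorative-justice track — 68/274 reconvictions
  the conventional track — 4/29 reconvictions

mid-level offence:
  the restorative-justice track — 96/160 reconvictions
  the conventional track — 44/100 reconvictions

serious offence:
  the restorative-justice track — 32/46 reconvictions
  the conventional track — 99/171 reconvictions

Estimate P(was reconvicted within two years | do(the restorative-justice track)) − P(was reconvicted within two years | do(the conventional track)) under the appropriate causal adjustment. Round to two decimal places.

The stratified and pooled comparisons disagree (the conventional track wins within each offence seriousness; the restorative-justice track wins overall), so the answer turns on the causal role of offence seriousness.
The imbalance in offence seriousness arose from how defendants were allocated, not from anything the disposition did; and offence seriousness independently affects the outcome. The pooled gap is confounded — condition on offence seriousness.
Adjusting over the population distribution of offence seriousness: 0.388·(0.248−0.138) + 0.333·(0.600−0.440) + 0.278·(0.696−0.579) = +0.129.

+0.13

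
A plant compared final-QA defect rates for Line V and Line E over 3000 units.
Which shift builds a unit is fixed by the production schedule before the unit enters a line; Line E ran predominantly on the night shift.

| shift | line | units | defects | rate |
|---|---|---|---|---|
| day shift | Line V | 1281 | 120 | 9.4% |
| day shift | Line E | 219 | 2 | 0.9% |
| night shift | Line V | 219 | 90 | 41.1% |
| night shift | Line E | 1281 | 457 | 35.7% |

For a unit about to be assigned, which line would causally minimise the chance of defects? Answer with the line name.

Line E

The shift-specific comparison favours Line E throughout, but the pooled figures favour Line V. The question is whether to condition on shift.
Here shift is a common cause — it drives both which line a case falls under and the outcome. The crude comparison mixes populations; the stratum-specific rates are the causally relevant ones.
Within each level — day shift: 9.4% vs 0.9%; night shift: 41.1% vs 35.7% — Line E is lower every time.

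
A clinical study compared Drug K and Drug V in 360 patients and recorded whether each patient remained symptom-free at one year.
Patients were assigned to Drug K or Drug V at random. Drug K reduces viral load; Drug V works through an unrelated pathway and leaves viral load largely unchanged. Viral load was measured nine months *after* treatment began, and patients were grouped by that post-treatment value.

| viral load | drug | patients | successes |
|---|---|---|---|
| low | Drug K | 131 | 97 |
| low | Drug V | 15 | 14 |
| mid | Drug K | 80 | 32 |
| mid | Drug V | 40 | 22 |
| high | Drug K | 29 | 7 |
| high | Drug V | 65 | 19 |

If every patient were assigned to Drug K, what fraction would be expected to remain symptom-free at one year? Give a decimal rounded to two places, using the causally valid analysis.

Drug V is higher inside every viral load stratum but Drug K is higher in aggregate. Whether to stratify depends on how viral load relates to the drug.
Stratifying would compare drugs among patients the drugs themselves sorted into viral load groups — a form of selection on an intermediate. The unconditioned pooled rates give the total causal effect.
So P(outcome | do(Drug K)) is just the pooled rate for Drug K: 136/240 = 0.567.

0.57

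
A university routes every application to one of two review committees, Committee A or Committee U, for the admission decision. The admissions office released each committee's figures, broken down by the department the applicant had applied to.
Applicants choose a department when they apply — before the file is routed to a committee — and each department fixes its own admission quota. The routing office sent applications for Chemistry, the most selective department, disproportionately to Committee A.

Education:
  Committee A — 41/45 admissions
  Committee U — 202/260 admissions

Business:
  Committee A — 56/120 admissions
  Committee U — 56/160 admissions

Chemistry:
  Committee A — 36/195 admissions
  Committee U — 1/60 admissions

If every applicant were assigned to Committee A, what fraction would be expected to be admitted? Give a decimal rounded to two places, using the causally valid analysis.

0.54

The stratified and pooled comparisons disagree (Committee A wins within each department; Committee U wins overall), so the answer turns on the causal role of department.
The imbalance in department arose from how applicants were allocated, not from anything the review committee did; and department independently affects the outcome. The pooled gap is confounded — condition on department.
Standardising Committee A to the population department mix: 0.363·41/45 + 0.333·56/120 + 0.304·36/195 = 0.542.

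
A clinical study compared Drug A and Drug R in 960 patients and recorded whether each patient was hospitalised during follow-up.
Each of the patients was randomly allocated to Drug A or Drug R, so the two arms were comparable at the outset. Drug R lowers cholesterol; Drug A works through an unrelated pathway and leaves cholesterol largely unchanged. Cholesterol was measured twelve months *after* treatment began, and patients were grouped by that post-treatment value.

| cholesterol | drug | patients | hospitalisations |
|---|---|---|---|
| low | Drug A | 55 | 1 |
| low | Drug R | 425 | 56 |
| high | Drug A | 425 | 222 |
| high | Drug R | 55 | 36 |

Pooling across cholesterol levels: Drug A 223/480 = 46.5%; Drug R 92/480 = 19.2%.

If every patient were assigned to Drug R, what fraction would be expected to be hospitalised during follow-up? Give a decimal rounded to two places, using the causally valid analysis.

Cholesterol lies on the pathway drug → cholesterol → outcome, so adjusting for it blocks the indirect effect. For the total causal effect of drug, use the unadjusted pooled rates.
So P(outcome | do(Drug R)) is just the pooled rate for Drug R: 92/480 = 0.192.

0.19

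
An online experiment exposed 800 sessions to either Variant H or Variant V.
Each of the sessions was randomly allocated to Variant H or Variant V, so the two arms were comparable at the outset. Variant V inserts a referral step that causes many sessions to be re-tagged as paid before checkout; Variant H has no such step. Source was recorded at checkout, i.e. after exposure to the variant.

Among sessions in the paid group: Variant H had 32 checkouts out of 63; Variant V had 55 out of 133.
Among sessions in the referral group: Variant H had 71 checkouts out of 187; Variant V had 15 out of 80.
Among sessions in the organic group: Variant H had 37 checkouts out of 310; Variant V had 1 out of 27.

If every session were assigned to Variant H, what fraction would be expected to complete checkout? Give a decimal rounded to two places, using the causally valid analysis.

Traffic source lies on the pathway variant → traffic source → outcome, so adjusting for it blocks the indirect effect. For the total causal effect of variant, use the unadjusted pooled rates.
So P(outcome | do(Variant H)) is just the pooled rate for Variant H: 140/560 = 0.250.

0.25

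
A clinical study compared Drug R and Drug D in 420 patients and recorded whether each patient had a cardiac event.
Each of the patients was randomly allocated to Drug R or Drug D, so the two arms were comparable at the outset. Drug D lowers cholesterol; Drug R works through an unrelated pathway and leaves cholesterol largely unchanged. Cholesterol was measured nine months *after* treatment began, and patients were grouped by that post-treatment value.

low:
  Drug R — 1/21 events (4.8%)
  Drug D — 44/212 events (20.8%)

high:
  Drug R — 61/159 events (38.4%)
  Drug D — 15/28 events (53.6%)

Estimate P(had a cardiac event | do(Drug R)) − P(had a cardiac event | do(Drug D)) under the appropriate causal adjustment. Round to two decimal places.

Stratifying would compare drugs among patients the drugs themselves sorted into cholesterol groups — a form of selection on an intermediate. The unconditioned pooled rates give the total causal effect.
The causal difference is the pooled difference: 0.344 − 0.246 = +0.099.

+0.10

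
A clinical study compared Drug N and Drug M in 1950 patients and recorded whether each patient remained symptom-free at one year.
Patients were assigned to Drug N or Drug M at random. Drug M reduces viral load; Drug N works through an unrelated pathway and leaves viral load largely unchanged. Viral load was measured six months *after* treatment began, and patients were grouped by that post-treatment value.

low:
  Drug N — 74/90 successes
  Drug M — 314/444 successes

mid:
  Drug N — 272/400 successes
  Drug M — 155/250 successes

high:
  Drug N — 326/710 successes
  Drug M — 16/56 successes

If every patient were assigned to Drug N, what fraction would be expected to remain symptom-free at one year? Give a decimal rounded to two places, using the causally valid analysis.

0.56

Because the drug influences viral load, viral load is a post-treatment mediator, not a confounder. Stratifying on it would bias the estimate; the causal effect is the crude pooled difference.
So P(outcome | do(Drug N)) is just the pooled rate for Drug N: 672/1200 = 0.560.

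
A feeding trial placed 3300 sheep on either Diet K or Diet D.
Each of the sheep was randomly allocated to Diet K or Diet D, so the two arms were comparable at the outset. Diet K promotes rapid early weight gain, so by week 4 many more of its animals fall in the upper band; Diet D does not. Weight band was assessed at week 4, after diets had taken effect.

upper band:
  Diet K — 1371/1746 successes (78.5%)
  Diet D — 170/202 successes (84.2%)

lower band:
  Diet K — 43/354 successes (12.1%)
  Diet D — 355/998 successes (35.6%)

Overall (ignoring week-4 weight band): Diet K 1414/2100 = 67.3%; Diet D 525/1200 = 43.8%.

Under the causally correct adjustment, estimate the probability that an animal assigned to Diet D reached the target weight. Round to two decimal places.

0.44

The week-4 weight band-specific comparison favours Diet D throughout, but the pooled figures favour Diet K. The question is whether to condition on week-4 weight band.
Stratifying would compare diets among sheep the diets themselves sorted into week-4 weight band groups — a form of selection on an intermediate. The unconditioned pooled rates give the total causal effect.
So P(outcome | do(Diet D)) is just the pooled rate for Diet D: 525/1200 = 0.438.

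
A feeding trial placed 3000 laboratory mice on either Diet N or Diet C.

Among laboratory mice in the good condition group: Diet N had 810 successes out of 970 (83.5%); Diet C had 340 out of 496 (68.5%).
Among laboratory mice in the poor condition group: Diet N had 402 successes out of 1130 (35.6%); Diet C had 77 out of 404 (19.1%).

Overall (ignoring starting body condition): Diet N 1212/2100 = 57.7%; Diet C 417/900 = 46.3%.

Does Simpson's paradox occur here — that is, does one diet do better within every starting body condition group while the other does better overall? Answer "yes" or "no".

Within each starting body condition level (good condition 83.5% vs 68.5%; poor condition 35.6% vs 19.1%), Diet N has the higher rate every time. Pooled: 57.7% vs 46.3% — Diet N has the higher rate overall. They agree.

no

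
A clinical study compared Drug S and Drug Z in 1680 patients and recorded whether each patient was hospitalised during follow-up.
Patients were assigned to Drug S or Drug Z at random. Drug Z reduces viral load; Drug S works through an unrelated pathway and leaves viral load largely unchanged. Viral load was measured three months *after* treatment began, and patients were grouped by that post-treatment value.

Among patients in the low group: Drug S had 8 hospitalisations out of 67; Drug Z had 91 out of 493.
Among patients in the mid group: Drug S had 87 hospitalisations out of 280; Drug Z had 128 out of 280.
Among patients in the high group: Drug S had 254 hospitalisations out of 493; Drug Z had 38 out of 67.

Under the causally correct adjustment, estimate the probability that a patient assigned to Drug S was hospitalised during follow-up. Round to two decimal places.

Viral load here is a post-treatment variable shaped by the drug; conditioning on it would introduce bias rather than remove it. The overall comparison is the causal one.
So P(outcome | do(Drug S)) is just the pooled rate for Drug S: 349/840 = 0.415.

0.42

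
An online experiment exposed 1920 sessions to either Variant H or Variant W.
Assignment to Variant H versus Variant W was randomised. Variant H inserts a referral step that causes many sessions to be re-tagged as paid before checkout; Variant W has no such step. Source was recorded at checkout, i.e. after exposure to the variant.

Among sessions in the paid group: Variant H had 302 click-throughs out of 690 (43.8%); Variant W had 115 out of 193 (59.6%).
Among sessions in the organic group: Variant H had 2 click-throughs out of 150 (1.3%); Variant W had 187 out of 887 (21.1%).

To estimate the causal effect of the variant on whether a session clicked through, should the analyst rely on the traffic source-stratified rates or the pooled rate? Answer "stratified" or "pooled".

pooled

The stratified and pooled comparisons disagree (Variant W wins within each traffic source; Variant H wins overall), so the answer turns on the causal role of traffic source.
The distribution of traffic source is itself part of what the variant does — it is an intermediate outcome. Holding it fixed would remove that part of the effect; the total effect is the pooled difference.
Pooled: Variant H 36.2% vs Variant W 28.0%; Variant H is higher overall.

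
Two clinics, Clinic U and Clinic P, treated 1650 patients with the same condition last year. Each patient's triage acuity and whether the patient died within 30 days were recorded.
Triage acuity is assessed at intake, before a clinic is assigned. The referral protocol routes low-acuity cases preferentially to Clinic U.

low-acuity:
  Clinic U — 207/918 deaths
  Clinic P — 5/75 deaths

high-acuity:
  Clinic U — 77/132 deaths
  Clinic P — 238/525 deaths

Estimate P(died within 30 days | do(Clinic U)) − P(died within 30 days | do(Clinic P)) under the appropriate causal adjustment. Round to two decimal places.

+0.15

Triage acuity satisfies the back-door criterion: it is not a descendant of the clinic, and it blocks the spurious path from clinic to outcome. Adjusting for it (i.e., using the within-triage acuity rates) gives the causal effect.
Adjusting over the population distribution of triage acuity: 0.602·(0.225−0.067) + 0.398·(0.583−0.453) = +0.147.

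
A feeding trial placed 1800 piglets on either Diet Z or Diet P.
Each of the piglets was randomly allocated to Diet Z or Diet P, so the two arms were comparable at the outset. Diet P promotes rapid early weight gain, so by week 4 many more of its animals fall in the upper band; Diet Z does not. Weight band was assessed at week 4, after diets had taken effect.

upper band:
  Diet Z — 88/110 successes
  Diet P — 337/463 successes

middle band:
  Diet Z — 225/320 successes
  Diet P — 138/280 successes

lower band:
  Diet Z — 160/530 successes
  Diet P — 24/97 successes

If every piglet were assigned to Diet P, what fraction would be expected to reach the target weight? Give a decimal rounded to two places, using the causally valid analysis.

0.59

Diet Z is higher inside every week-4 weight band stratum but Diet P is higher in aggregate. Whether to stratify depends on how week-4 weight band relates to the diet.
Week-4 weight band lies on the pathway diet → week-4 weight band → outcome, so adjusting for it blocks the indirect effect. For the total causal effect of diet, use the unadjusted pooled rates.
So P(outcome | do(Diet P)) is just the pooled rate for Diet P: 499/840 = 0.594.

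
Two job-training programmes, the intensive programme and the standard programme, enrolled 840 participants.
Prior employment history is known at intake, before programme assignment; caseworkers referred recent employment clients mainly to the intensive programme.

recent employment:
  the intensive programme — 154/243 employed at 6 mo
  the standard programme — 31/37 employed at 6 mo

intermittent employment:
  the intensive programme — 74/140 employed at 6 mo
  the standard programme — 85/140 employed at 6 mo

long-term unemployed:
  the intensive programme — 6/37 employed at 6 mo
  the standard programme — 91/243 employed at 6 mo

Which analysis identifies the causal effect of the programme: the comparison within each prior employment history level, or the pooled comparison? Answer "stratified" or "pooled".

stratified

the standard programme is higher inside every prior employment history stratum but the intensive programme is higher in aggregate. Whether to stratify depends on how prior employment history relates to the programme.
Prior employment history is set before the programme has any effect — it is not caused by the programme — and it independently drives the outcome. That makes it a confounder, so the causal comparison is within prior employment history levels.
Within each level — recent employment: 63.4% vs 83.8%; intermittent employment: 52.9% vs 60.7%; long-term unemployed: 16.2% vs 37.4% — the standard programme is higher every time.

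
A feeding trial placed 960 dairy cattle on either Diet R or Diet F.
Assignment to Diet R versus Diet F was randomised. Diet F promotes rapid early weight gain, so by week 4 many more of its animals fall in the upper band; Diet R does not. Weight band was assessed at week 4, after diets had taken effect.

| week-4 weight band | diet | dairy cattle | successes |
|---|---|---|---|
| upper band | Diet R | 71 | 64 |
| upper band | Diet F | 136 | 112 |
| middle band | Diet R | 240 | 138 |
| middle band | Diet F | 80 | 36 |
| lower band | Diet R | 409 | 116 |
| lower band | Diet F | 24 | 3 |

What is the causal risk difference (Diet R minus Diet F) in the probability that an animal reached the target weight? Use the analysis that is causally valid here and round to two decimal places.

Stratifying would compare diets among dairy cattle the diets themselves sorted into week-4 weight band groups — a form of selection on an intermediate. The unconditioned pooled rates give the total causal effect.
The causal difference is the pooled difference: 0.442 − 0.629 = -0.188.

-0.19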